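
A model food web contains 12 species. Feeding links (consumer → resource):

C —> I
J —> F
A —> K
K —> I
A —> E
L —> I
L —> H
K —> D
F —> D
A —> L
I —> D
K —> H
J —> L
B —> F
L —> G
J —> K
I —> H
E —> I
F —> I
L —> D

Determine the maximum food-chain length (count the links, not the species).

3 links

One longest chain: D → I → F → B.
It has 4 species and 3 links.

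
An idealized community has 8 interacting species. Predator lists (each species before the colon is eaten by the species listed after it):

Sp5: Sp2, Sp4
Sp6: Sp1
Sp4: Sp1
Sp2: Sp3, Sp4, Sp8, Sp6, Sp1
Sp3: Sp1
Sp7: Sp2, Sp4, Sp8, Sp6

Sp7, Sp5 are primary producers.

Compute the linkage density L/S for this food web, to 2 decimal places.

L/S = 1.75

There are L = 14 links among S = 8 species.
L/S = 14/8 = 1.7500 ≈ 1.75.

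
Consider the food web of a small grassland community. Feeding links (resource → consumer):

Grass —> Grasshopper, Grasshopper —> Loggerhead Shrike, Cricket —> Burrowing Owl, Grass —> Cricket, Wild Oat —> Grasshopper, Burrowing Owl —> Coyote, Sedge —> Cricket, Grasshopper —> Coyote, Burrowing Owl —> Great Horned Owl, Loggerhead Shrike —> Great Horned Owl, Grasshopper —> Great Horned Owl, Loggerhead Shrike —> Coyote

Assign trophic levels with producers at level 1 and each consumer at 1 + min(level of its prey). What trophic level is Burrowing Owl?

Trophic level 3

Sedge is a producer → level 1.
Cricket eats Sedge → level 2.
Burrowing Owl eats Cricket → level 3.
No prey of Burrowing Owl is below level 2, so 3 is the minimum.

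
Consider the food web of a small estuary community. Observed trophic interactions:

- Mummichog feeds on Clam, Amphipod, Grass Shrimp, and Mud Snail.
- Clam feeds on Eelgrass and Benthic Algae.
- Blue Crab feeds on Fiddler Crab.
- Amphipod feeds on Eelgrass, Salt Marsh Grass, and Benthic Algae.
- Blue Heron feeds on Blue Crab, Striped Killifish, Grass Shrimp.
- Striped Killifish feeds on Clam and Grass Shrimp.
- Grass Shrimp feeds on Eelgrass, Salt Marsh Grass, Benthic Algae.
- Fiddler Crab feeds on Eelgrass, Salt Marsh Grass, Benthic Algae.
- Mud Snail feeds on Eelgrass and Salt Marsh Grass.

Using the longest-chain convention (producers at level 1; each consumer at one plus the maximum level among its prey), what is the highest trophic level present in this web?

4

Producers (level 1): Benthic Algae, Eelgrass, Salt Marsh Grass.
Benthic Algae → Fiddler Crab → Blue Crab → Blue Heron gives Blue Heron level 4.
No species has a prey at level 4, so no species reaches level 5.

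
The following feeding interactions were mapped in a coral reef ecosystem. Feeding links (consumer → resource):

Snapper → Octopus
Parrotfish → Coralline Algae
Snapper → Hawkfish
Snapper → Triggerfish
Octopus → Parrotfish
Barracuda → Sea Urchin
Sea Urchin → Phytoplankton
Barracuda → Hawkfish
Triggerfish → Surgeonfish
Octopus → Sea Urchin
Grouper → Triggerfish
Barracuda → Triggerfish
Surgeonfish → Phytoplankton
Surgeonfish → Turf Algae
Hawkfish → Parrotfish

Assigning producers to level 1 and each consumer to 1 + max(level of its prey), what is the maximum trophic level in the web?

4

Producers (level 1): Phytoplankton, Turf Algae, Coralline Algae.
Phytoplankton → Surgeonfish → Triggerfish → Grouper gives Grouper level 4.
No species has a prey at level 4, so no species reaches level 5.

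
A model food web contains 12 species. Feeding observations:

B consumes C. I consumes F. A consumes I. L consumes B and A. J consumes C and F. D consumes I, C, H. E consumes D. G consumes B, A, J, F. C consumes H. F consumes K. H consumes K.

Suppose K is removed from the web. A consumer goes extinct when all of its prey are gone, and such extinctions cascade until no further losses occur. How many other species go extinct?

11

Remove K.
Round 1: H (all prey gone), F (all prey gone) → extinct.
Round 2: I (all prey gone), C (all prey gone) → extinct.
Round 3: J (all prey gone), B (all prey gone), D (all prey gone), A (all prey gone) → extinct.
Round 4: G (all prey gone), L (all prey gone), E (all prey gone) → extinct.
No further losses. Total secondary extinctions: 11.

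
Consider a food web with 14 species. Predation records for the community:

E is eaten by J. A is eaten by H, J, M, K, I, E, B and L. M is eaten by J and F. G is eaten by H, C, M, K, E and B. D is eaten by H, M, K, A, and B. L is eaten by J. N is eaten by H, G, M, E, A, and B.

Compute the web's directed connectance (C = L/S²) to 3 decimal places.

The web has S = 14 species and L = 29 feeding links.
C = L / S² = 29 / 196 = 0.1480 ≈ 0.148.

C = 0.148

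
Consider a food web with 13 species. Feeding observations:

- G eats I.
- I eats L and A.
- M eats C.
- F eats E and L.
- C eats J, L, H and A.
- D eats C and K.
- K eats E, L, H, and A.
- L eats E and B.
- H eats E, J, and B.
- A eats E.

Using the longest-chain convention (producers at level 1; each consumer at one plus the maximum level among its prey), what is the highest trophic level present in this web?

4

Producers (level 1): B, E, J.
E → A → I → G gives G level 4.
No species has a prey at level 4, so no species reaches level 5.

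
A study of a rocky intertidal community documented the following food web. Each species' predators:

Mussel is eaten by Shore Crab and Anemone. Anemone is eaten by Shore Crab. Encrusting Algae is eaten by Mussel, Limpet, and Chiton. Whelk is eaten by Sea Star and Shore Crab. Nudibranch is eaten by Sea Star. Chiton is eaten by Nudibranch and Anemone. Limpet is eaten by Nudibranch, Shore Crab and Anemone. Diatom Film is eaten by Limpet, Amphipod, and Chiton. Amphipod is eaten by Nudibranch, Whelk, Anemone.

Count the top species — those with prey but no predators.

2

Top species (has prey, but nothing eats it): Sea Star, Shore Crab.
Count: 2.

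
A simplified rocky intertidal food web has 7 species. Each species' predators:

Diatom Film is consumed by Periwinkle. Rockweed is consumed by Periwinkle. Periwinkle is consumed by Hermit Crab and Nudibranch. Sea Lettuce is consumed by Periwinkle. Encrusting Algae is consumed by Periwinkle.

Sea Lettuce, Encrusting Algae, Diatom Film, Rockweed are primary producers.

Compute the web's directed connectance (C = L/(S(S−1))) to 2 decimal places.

C = 0.14

The web has S = 7 species and L = 6 feeding links.
C = L / (S(S−1)) = 6 / 42 = 0.1429 ≈ 0.14.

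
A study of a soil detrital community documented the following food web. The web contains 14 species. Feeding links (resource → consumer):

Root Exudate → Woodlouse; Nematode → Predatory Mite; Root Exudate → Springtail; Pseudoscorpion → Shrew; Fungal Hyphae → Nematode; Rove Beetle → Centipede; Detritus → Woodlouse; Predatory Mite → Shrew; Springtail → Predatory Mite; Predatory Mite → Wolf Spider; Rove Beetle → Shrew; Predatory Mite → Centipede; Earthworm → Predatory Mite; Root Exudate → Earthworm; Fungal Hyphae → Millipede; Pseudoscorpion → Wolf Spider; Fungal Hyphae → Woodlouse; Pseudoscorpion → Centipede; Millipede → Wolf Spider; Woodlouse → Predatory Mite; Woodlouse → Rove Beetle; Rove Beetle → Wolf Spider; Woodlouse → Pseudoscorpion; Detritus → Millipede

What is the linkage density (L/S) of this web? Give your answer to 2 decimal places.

L/S = 1.71

There are L = 24 links among S = 14 species.
L/S = 24/14 = 1.7143 ≈ 1.71.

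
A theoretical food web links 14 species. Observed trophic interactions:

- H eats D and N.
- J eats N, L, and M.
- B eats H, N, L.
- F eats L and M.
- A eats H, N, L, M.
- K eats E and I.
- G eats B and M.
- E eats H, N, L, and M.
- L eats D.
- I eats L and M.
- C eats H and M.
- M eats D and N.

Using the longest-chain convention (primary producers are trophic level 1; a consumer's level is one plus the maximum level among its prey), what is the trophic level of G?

Trophic level 4

D is a producer → level 1.
L eats D → level 2.
B eats L (level 2); other prey at levels: N 1, H 2 → level 3.
G eats B (level 3); other prey at levels: M 2 → level 4.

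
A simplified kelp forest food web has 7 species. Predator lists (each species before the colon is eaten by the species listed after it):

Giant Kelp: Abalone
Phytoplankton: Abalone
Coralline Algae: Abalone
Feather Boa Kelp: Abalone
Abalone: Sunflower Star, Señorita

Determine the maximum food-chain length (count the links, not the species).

One longest chain: Phytoplankton → Abalone → Sunflower Star.
It has 3 species and 2 links.

2 links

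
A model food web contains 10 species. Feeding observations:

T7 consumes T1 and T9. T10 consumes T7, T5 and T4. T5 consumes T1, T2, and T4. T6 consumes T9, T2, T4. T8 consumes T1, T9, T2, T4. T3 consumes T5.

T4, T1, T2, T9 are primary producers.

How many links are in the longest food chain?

One longest chain: T4 → T5 → T3.
It has 3 species and 2 links.

2 links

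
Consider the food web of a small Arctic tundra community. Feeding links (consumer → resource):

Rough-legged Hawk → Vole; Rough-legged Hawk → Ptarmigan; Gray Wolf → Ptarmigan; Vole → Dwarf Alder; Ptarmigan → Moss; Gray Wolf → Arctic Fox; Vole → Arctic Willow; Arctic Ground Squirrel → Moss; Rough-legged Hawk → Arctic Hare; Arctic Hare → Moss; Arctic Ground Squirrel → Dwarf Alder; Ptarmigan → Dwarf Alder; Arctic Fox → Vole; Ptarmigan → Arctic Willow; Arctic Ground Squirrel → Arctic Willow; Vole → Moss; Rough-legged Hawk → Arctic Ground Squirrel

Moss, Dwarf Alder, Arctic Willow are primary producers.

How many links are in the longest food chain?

One longest chain: Moss → Vole → Arctic Fox → Gray Wolf.
It has 4 species and 3 links.

3 links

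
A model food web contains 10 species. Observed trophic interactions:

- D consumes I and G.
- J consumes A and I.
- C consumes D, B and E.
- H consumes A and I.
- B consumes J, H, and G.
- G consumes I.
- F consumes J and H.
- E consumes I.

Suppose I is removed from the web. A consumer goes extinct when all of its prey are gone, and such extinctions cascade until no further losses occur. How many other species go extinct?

Remove I.
Round 1: E (all prey gone), G (all prey gone) → extinct.
Round 2: D (all prey gone) → extinct.
No further losses. Total secondary extinctions: 3.

3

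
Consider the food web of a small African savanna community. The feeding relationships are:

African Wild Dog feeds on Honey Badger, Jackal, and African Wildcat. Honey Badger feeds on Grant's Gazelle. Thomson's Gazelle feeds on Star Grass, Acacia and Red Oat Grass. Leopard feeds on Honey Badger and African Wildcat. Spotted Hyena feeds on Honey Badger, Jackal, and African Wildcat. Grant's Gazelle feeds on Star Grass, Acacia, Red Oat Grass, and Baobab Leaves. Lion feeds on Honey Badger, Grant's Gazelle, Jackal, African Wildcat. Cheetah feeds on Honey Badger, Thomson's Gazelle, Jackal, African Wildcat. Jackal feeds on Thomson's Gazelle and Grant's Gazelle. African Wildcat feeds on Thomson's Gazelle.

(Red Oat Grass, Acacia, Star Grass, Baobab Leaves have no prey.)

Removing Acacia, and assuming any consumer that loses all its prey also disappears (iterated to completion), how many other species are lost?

0

Remove Acacia.
Every predator of it retains at least one other prey: Grant's Gazelle still has Red Oat Grass, Star Grass, Baobab Leaves; Thomson's Gazelle still has Red Oat Grass, Star Grass.
No consumer loses all prey, so no secondary extinctions occur.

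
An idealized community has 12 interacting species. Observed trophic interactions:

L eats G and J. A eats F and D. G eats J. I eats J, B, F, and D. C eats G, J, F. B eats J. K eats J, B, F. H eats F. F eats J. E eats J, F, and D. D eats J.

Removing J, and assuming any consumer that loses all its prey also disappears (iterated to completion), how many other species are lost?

Remove J.
Round 1: G (all prey gone), F (all prey gone), D (all prey gone), B (all prey gone) → extinct.
Round 2: I (all prey gone), H (all prey gone), E (all prey gone), K (all prey gone), A (all prey gone), C (all prey gone), L (all prey gone) → extinct.
No further losses. Total secondary extinctions: 11.

11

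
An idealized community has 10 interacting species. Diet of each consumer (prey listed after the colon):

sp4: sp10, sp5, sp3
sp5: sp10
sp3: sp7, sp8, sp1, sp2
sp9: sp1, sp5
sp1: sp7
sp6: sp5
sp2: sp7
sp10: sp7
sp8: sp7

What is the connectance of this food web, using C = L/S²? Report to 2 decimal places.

The web has S = 10 species and L = 15 feeding links.
C = L / S² = 15 / 100 = 0.1500 ≈ 0.15.

C = 0.15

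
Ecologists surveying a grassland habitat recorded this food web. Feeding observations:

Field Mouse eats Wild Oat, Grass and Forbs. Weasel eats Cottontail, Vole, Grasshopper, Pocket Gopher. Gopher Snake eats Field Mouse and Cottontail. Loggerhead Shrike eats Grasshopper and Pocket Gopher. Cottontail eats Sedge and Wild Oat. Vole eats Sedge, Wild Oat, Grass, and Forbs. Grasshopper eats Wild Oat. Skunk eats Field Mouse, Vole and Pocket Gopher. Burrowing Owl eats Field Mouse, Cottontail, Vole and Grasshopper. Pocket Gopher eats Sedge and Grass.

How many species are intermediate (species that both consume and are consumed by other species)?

Intermediate species (has both prey and predators): Cottontail, Vole, Pocket Gopher, Grasshopper, Field Mouse.
Count: 5.

5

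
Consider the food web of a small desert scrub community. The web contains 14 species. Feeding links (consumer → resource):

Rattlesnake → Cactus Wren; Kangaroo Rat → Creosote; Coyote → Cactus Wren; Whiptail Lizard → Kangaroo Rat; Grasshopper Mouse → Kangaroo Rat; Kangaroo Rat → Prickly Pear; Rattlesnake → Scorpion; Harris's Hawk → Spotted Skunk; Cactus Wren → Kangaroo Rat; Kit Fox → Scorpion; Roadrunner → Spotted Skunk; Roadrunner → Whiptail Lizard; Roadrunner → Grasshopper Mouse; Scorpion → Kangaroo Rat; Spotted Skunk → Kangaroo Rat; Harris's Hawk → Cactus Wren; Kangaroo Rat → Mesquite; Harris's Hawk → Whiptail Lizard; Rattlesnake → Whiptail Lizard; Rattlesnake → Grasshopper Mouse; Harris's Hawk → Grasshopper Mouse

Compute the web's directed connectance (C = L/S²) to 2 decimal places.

C = 0.11

The web has S = 14 species and L = 21 feeding links.
C = L / S² = 21 / 196 = 0.1071 ≈ 0.11.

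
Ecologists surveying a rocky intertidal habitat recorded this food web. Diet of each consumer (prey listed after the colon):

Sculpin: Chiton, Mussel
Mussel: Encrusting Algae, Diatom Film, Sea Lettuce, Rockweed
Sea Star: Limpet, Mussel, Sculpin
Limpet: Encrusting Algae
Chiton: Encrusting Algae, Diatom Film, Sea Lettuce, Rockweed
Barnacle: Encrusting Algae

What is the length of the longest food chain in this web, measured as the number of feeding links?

One longest chain: Encrusting Algae → Chiton → Sculpin → Sea Star.
It has 4 species and 3 links.

3 links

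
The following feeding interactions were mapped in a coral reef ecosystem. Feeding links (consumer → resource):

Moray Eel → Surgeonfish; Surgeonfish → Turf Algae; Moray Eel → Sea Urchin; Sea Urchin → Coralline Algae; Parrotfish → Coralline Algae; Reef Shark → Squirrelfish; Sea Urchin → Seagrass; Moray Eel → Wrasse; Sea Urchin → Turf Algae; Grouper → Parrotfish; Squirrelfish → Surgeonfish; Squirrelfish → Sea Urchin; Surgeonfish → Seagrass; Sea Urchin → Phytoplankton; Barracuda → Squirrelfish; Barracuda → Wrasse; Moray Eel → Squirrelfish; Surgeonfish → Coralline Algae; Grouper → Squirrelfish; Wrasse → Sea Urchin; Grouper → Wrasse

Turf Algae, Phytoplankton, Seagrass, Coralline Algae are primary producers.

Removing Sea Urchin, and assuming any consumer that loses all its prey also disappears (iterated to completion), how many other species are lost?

Remove Sea Urchin.
Round 1: Wrasse (all prey gone) → extinct.
No further losses. Total secondary extinctions: 1.

1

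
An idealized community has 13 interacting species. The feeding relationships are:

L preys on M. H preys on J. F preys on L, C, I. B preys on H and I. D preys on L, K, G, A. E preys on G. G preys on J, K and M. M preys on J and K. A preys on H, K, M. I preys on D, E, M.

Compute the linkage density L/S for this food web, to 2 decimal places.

L/S = 1.77

There are L = 23 links among S = 13 species.
L/S = 23/13 = 1.7692 ≈ 1.77.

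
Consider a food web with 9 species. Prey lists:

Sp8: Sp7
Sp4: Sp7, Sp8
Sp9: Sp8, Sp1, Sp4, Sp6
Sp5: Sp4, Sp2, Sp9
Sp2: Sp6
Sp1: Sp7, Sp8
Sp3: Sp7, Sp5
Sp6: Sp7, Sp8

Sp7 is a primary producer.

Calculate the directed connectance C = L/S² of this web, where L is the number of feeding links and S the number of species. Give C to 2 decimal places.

The web has S = 9 species and L = 17 feeding links.
C = L / S² = 17 / 81 = 0.2099 ≈ 0.21.

C = 0.21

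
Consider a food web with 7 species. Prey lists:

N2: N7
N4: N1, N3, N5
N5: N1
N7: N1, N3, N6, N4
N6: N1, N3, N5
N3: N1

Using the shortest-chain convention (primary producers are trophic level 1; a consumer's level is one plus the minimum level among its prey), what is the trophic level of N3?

N1 is a producer → level 1.
N3 eats N1 → level 2.

Trophic level 2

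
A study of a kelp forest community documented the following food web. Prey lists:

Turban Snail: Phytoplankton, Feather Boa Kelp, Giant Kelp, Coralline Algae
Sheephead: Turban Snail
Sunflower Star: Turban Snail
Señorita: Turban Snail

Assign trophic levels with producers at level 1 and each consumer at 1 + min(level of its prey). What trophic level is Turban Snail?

Phytoplankton is a producer → level 1.
Turban Snail eats Phytoplankton → level 2.

Trophic level 2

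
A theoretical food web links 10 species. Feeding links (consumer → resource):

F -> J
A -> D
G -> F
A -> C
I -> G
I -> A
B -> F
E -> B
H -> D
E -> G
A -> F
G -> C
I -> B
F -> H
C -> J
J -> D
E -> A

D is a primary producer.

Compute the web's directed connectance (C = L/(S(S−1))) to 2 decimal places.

The web has S = 10 species and L = 17 feeding links.
C = L / (S(S−1)) = 17 / 90 = 0.1889 ≈ 0.19.

C = 0.19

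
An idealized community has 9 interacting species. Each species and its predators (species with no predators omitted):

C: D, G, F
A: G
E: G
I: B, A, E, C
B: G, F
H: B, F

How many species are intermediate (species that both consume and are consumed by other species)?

4

Intermediate species (has both prey and predators): B, A, E, C.
Count: 4.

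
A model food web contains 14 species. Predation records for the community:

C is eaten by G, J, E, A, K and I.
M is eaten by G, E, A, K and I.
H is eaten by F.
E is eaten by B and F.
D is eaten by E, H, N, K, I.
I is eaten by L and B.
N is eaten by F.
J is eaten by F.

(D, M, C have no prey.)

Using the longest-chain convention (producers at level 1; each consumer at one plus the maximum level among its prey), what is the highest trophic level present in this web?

3

Producers (level 1): D, M, C.
D → I → L gives L level 3.
No species has a prey at level 3, so no species reaches level 4.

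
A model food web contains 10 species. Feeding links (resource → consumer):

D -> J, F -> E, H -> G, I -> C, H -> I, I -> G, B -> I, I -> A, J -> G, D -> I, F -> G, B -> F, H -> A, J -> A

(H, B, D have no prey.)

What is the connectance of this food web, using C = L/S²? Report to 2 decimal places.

C = 0.14

The web has S = 10 species and L = 14 feeding links.
C = L / S² = 14 / 100 = 0.1400 ≈ 0.14.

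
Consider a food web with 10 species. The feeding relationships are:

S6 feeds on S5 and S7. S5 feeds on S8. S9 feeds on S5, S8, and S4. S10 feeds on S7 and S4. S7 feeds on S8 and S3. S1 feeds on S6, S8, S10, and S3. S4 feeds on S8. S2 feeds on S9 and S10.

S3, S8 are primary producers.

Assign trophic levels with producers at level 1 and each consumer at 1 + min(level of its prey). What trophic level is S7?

Trophic level 2

S3 is a producer → level 1.
S7 eats S3 → level 2.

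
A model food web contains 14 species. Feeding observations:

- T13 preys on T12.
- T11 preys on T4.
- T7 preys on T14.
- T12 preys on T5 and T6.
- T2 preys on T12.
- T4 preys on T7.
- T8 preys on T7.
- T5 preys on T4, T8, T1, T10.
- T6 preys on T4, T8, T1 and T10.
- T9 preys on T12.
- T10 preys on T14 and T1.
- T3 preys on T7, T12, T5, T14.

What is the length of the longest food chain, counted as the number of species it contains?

One longest chain: T14 → T7 → T8 → T6 → T12 → T3.
It has 6 species and 5 links.

6 species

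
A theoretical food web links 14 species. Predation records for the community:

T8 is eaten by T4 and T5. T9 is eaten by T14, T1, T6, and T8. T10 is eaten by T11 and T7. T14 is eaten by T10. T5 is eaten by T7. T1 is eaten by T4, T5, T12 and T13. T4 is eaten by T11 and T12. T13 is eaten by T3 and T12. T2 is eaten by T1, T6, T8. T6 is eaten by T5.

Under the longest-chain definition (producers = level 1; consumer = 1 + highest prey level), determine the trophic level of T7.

Trophic level 4

T9 is a producer → level 1.
T14 eats T9 → level 2.
T10 eats T14 → level 3.
T7 eats T10 (level 3); other prey at levels: T5 3 → level 4.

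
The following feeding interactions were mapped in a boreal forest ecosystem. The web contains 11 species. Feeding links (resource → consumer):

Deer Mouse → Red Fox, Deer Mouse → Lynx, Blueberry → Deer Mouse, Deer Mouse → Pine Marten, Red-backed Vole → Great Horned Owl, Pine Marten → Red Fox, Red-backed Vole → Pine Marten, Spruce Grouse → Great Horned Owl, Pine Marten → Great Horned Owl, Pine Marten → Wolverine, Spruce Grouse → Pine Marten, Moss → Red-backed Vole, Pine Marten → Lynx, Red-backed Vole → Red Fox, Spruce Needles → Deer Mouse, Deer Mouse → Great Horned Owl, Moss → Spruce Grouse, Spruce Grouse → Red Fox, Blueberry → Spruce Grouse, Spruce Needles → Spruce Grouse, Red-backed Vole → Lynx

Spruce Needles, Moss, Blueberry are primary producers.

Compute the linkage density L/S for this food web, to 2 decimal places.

L/S = 1.91

There are L = 21 links among S = 11 species.
L/S = 21/11 = 1.9091 ≈ 1.91.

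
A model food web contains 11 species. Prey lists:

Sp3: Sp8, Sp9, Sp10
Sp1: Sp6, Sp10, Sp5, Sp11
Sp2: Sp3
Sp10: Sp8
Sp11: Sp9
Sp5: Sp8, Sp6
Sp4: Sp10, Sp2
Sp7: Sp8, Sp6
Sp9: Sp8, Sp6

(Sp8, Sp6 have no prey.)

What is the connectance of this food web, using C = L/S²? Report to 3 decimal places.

The web has S = 11 species and L = 18 feeding links.
C = L / S² = 18 / 121 = 0.1488 ≈ 0.149.

C = 0.149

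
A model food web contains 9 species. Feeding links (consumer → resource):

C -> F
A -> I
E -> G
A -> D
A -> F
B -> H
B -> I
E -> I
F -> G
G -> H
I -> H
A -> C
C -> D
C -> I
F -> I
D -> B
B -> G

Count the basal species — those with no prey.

Basal species (no prey listed): H.
Count: 1.

1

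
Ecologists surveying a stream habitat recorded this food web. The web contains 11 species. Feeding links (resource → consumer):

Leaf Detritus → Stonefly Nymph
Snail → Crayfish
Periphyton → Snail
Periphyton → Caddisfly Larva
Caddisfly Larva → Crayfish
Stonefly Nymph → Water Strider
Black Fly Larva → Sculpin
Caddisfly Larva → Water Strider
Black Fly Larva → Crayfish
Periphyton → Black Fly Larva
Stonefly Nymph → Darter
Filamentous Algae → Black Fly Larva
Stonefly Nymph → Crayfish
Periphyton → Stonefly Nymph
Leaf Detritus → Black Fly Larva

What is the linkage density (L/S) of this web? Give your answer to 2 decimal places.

L/S = 1.36

There are L = 15 links among S = 11 species.
L/S = 15/11 = 1.3636 ≈ 1.36.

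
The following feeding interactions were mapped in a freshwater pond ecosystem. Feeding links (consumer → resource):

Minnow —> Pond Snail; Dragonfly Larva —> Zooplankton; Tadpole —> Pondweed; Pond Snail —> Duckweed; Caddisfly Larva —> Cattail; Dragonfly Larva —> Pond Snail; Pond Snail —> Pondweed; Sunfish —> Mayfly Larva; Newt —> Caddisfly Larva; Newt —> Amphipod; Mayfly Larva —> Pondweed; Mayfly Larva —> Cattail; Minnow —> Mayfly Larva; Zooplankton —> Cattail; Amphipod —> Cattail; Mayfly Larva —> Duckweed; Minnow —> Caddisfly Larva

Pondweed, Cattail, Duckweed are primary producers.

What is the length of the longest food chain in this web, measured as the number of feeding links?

2 links

One longest chain: Cattail → Amphipod → Newt.
It has 3 species and 2 links.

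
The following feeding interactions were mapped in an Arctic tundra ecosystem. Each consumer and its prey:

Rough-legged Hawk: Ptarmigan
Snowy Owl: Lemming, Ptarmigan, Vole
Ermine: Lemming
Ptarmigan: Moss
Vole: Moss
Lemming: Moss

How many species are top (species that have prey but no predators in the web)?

Top species (has prey, but nothing eats it): Snowy Owl, Rough-legged Hawk, Ermine.
Count: 3.

3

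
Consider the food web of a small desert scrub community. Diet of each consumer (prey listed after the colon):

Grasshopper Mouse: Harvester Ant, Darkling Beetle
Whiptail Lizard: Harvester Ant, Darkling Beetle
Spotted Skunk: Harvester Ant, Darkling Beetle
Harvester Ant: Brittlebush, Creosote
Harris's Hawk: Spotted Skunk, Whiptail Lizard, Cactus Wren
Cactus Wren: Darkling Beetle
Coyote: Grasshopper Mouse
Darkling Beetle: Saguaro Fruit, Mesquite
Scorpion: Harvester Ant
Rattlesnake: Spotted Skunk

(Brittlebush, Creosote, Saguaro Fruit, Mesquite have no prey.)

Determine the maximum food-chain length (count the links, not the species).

One longest chain: Brittlebush → Harvester Ant → Whiptail Lizard → Harris's Hawk.
It has 4 species and 3 links.

3 links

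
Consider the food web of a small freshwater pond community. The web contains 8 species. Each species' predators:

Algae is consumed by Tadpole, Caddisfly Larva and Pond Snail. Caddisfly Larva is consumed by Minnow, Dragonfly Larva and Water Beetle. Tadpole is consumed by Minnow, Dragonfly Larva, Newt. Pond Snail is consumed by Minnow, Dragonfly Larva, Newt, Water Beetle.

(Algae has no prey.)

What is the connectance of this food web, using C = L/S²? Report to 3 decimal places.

C = 0.203

The web has S = 8 species and L = 13 feeding links.
C = L / S² = 13 / 64 = 0.2031 ≈ 0.203.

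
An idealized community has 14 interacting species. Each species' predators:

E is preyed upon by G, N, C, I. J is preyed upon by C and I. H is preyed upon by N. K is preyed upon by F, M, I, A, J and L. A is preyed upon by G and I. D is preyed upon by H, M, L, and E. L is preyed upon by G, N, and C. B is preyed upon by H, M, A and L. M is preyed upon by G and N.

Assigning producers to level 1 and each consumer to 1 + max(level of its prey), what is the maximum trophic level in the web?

Producers (level 1): B, D, K.
K → J → C gives C level 3.
No species has a prey at level 3, so no species reaches level 4.

3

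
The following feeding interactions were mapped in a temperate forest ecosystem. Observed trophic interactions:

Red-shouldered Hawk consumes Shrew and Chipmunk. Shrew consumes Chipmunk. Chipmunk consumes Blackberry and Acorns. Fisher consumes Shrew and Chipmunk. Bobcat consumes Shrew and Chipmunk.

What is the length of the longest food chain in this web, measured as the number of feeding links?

One longest chain: Acorns → Chipmunk → Shrew → Fisher.
It has 4 species and 3 links.

3 links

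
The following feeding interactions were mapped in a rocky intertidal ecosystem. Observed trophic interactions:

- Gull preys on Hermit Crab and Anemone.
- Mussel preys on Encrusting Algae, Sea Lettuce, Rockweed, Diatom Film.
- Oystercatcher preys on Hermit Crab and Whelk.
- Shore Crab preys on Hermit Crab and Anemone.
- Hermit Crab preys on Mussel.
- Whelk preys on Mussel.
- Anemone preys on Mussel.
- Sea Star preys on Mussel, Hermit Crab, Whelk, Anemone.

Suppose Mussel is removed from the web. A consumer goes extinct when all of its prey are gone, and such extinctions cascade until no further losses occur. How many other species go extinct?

Remove Mussel.
Round 1: Hermit Crab (all prey gone), Anemone (all prey gone), Whelk (all prey gone) → extinct.
Round 2: Shore Crab (all prey gone), Oystercatcher (all prey gone), Gull (all prey gone), Sea Star (all prey gone) → extinct.
No further losses. Total secondary extinctions: 7.

7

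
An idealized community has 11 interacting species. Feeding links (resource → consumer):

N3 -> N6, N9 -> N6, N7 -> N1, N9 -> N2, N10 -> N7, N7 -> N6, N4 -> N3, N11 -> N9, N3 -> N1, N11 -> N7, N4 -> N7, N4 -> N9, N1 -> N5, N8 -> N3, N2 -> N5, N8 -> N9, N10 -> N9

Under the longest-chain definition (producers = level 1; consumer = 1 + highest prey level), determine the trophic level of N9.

Trophic level 2

N8 is a producer → level 1.
N9 eats N8 (level 1); other prey at levels: N11 1, N10 1, N4 1 → level 2.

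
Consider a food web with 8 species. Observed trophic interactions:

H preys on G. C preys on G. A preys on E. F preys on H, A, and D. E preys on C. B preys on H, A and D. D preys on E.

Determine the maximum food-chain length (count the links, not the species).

4 links

One longest chain: G → C → E → A → B.
It has 5 species and 4 links.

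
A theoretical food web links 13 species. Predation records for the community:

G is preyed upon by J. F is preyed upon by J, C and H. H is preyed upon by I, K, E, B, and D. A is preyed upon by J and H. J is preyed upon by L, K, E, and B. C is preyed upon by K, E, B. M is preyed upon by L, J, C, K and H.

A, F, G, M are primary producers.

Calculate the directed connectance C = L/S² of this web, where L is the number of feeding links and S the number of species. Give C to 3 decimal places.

C = 0.136

The web has S = 13 species and L = 23 feeding links.
C = L / S² = 23 / 169 = 0.1361 ≈ 0.136.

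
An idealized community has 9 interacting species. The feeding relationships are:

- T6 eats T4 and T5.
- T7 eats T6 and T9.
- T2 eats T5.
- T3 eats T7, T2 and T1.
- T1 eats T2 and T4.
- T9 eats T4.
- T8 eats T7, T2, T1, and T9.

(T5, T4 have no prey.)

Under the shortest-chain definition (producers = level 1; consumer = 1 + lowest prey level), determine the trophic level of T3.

T5 is a producer → level 1.
T2 eats T5 → level 2.
T3 eats T2 → level 3.
No prey of T3 is below level 2, so 3 is the minimum.

Trophic level 3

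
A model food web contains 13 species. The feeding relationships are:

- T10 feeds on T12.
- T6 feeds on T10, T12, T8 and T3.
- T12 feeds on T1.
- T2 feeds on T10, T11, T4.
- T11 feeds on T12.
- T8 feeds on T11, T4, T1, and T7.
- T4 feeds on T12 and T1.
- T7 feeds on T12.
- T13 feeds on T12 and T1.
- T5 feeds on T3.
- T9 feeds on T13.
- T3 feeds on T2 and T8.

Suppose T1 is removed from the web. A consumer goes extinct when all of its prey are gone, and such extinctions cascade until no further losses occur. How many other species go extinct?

12

Remove T1.
Round 1: T12 (all prey gone) → extinct.
Round 2: T10 (all prey gone), T11 (all prey gone), T13 (all prey gone), T4 (all prey gone), T7 (all prey gone) → extinct.
Round 3: T2 (all prey gone), T8 (all prey gone), T9 (all prey gone) → extinct.
Round 4: T3 (all prey gone) → extinct.
Round 5: T5 (all prey gone), T6 (all prey gone) → extinct.
No further losses. Total secondary extinctions: 12.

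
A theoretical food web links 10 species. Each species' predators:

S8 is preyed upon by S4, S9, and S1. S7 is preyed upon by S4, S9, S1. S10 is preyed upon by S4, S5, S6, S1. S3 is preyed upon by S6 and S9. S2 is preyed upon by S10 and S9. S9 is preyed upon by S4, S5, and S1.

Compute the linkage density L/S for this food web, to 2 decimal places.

There are L = 17 links among S = 10 species.
L/S = 17/10 = 1.7000 ≈ 1.70.

L/S = 1.70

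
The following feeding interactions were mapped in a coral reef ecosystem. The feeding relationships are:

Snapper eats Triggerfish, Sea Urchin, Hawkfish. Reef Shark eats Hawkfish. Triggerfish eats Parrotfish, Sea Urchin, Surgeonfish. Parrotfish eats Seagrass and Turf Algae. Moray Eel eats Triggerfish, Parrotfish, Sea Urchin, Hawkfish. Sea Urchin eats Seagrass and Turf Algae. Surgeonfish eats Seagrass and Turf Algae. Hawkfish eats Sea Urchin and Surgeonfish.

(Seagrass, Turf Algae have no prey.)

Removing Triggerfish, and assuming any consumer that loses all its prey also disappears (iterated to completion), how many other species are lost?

Remove Triggerfish.
Every predator of it retains at least one other prey: Moray Eel still has Sea Urchin, Parrotfish, Hawkfish; Snapper still has Sea Urchin, Hawkfish.
No consumer loses all prey, so no secondary extinctions occur.

0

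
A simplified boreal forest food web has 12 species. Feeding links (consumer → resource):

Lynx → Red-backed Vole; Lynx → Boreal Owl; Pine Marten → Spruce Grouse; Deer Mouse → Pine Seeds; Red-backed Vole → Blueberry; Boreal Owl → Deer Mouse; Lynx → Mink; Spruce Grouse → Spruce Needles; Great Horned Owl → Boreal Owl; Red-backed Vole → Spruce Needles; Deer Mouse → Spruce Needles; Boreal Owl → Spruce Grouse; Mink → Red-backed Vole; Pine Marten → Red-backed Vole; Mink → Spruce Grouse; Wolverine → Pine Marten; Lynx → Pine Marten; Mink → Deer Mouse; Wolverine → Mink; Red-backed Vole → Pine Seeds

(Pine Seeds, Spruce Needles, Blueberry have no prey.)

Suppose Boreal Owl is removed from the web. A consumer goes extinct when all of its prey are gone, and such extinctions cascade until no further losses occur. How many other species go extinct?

1

Remove Boreal Owl.
Round 1: Great Horned Owl (all prey gone) → extinct.
No further losses. Total secondary extinctions: 1.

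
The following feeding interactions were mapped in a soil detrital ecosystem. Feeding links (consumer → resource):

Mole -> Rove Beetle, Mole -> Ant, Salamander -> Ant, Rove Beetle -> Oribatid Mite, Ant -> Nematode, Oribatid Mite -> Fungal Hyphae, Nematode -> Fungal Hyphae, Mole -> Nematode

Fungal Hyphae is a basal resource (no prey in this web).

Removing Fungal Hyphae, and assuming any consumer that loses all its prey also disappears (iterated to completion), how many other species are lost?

6

Remove Fungal Hyphae.
Round 1: Nematode (all prey gone), Oribatid Mite (all prey gone) → extinct.
Round 2: Rove Beetle (all prey gone), Ant (all prey gone) → extinct.
Round 3: Salamander (all prey gone), Mole (all prey gone) → extinct.
No further losses. Total secondary extinctions: 6.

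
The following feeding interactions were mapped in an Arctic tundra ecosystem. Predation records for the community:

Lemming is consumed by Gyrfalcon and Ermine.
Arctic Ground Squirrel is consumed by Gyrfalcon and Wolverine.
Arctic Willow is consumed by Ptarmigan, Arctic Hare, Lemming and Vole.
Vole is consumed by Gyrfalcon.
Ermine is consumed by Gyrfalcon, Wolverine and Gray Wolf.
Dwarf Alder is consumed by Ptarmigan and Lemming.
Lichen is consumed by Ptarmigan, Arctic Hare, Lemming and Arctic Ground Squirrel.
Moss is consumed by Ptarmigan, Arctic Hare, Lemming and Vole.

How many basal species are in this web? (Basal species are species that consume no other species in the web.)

Basal species (no prey listed): Lichen, Dwarf Alder, Arctic Willow, Moss.
Count: 4.

4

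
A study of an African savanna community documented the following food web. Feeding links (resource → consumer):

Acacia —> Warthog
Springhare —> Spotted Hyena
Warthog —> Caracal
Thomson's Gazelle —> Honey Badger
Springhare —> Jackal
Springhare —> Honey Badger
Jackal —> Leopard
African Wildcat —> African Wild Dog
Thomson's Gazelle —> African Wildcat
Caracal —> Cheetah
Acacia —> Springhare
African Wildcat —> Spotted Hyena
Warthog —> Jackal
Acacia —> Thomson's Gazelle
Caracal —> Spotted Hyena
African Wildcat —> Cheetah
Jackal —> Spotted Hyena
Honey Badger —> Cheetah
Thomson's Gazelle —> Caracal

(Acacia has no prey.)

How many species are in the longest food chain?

One longest chain: Acacia → Thomson's Gazelle → African Wildcat → Spotted Hyena.
It has 4 species and 3 links.

4 species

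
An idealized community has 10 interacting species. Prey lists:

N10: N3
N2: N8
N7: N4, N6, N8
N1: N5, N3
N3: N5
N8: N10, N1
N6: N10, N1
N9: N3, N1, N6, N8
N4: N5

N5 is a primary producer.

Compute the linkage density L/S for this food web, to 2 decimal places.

There are L = 17 links among S = 10 species.
L/S = 17/10 = 1.7000 ≈ 1.70.

L/S = 1.70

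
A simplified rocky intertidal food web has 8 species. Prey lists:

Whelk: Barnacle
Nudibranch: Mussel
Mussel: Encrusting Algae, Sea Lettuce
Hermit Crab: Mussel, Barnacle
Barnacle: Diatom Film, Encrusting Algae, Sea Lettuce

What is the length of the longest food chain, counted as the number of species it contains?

3 species

One longest chain: Encrusting Algae → Mussel → Hermit Crab.
It has 3 species and 2 links.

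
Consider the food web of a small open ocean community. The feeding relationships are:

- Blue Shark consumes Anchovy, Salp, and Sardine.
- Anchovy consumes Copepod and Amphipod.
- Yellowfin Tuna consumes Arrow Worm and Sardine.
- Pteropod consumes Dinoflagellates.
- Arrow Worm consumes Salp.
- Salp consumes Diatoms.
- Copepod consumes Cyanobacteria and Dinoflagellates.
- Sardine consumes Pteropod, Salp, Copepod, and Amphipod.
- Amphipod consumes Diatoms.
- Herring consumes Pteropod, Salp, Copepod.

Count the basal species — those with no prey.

Basal species (no prey listed): Cyanobacteria, Diatoms, Dinoflagellates.
Count: 3.

3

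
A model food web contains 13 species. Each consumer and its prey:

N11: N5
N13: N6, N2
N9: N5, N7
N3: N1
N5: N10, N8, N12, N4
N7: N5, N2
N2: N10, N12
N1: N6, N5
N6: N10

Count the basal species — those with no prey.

Basal species (no prey listed): N10, N8, N12, N4.
Count: 4.

4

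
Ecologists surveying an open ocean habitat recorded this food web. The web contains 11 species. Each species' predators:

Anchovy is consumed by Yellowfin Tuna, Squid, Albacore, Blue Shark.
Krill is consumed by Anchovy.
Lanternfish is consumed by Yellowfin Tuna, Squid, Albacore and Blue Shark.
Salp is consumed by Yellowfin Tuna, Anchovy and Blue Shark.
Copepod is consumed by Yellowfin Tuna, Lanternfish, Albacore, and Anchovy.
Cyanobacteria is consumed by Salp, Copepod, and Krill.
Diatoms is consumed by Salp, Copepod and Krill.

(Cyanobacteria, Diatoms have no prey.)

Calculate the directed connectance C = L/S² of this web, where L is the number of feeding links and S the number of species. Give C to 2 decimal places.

The web has S = 11 species and L = 22 feeding links.
C = L / S² = 22 / 121 = 0.1818 ≈ 0.18.

C = 0.18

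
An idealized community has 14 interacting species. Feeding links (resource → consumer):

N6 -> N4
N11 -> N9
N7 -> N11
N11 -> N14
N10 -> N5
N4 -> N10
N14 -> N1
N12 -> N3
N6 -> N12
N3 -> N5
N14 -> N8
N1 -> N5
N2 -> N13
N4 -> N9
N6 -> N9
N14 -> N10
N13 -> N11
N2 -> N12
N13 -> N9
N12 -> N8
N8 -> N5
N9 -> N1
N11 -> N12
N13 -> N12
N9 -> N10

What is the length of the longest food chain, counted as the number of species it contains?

One longest chain: N2 → N13 → N11 → N14 → N8 → N5.
It has 6 species and 5 links.

6 species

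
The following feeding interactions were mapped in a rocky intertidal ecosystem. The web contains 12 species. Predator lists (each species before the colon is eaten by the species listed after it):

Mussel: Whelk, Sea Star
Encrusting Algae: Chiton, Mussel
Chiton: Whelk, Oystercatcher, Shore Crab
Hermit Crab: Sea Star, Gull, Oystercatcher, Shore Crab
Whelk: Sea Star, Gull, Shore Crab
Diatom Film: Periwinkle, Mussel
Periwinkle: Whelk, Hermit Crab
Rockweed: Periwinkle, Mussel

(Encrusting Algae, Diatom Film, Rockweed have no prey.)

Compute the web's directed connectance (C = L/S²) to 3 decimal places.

The web has S = 12 species and L = 20 feeding links.
C = L / S² = 20 / 144 = 0.1389 ≈ 0.139.

C = 0.139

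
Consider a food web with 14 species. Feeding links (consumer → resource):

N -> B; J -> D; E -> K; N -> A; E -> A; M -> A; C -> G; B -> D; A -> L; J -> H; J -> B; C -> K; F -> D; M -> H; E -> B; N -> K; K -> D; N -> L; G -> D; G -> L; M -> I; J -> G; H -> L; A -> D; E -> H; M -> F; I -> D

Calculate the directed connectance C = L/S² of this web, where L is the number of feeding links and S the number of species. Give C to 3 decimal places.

C = 0.138

The web has S = 14 species and L = 27 feeding links.
C = L / S² = 27 / 196 = 0.1378 ≈ 0.138.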